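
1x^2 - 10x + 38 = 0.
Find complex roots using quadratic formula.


disc = (-10)^2 - 4*1*38 = 100 - 152 = -52
sqrt(|disc|) = sqrt(52) = 7.2111
Real part = 10/(2*1) = 5.0000
Imag part = 7.2111/(2*1) = 3.6056

5.0000 ± 3.6056i


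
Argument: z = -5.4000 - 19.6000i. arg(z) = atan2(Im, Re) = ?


Re = -5.4, Im = -19.6
arg = atan2(-19.6, -5.4) = -105.4034 degrees

arg(z) = -105.4034 degrees


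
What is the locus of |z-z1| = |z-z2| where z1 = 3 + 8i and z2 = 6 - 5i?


Equal distances means the locus is the perpendicular bisector of z1 and z2.
Midpoint = ((3+6)/2, (8+(-5))/2) = (4.5000, 1.5000)

Perpendicular bisector through (4.5000, 1.5000)


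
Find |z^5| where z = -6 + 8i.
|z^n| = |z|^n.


|z| = sqrt(36+64) = sqrt(100) = 10
|z^5| = |z|^5 = 10^5 = 100000

|z^5| = 100000


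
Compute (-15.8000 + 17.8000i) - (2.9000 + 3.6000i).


Real: -15.8 - 2.9 = -18.7
Imag: 17.8 - 3.6 = 14.2

-18.7000 + 14.2000i


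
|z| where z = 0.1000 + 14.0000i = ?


|z| = sqrt(0.1^2 + 14^2) = sqrt(0.01 + 196) = sqrt(196.01) = 14.0004

|z| = 14.0004


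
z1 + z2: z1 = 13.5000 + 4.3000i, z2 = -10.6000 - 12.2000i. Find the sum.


Real: 13.5 - 10.6 = 2.9
Imag: 4.3 - 12.2 = -7.9

2.9000 - 7.9000i


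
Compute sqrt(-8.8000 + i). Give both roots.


|z| = sqrt(77.44+1) = 8.8566
sqrt((|z|+a)/2) = sqrt((8.8566+(-8.8))/2) = sqrt(0.0283) = 0.1683
sqrt((|z|-a)/2) = sqrt((8.8566-(-8.8))/2) = sqrt(8.8283) = 2.9712

±(0.1683 + 2.9712i) i.e. 0.1683 + 2.9712i and -0.1683 - 2.9712i


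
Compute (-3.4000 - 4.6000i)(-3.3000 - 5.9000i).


Real = -3.4*(-3.3) - (-4.6)*(-5.9) = 11.22 - 27.14 = -15.92
Imag = -3.4*(-5.9) - (3.3)*(-4.6) = 20.06 + 15.18 = 35.24

-15.9200 + 35.2400i


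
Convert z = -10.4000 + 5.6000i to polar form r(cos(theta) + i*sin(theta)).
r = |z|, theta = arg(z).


r = sqrt(108.16+31.36) = sqrt(139.52) = 11.8119
theta = atan2(5.6, -10.4) = 151.6992 degrees

r = 11.8119, theta = 151.6992 degrees


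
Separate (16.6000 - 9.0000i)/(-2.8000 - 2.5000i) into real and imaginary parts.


Multiply by conjugate: (16.6000 - 9.0000i)(-2.8000 + 2.5000i) / ((-2.8)^2 + (-2.5)^2)
Numerator real = 16.6*(-2.8) - (9)*(-2.5) = -23.98
Numerator imag = -9*(-2.8) - 16.6*(-2.5) = 66.7
Denominator = 14.09
Re(z) = -23.98/14.09 = -1.7019
Im(z) = 66.7/14.09 = 4.7339

Re(z) = -1.7019, Im(z) = 4.7339


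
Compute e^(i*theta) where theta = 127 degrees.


cos(127°) = -0.6018
sin(127°) = 0.7986

e^(i*127°) = -0.6018 + 0.7986i


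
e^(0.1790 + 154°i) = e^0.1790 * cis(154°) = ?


e^0.1790 = 1.1960
cos(154°) = -0.8988
sin(154°) = 0.4384
Real = 1.1960*(-0.8988) = -1.0750
Imag = 1.1960*0.4384 = 0.5243

-1.0750 + 0.5243i


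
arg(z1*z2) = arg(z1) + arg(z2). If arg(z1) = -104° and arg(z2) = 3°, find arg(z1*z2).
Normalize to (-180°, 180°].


arg(z1*z2) = -104° + 3° = -101°
Normalized to (-180°, 180°]: -101°

-101°


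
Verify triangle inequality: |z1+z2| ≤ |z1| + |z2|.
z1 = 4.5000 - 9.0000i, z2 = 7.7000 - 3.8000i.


|z1| = sqrt(4.5^2 + (-9)^2) = sqrt(101.25) = 10.0623
|z2| = sqrt(7.7^2 + (-3.8)^2) = sqrt(73.73) = 8.5866
z1+z2 = 12.2000 - 12.8000i
|z1+z2| = sqrt(312.68) = 17.6828
|z1|+|z2| = 10.0623 + 8.5866 = 18.6489

|z1+z2| = 17.6828 ≤ |z1|+|z2| = 18.6489 (verified)


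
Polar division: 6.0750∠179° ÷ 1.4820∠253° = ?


r = 6.0750 / 1.4820 = 4.0992
theta = 179° - 253° = -74° = 286° (mod 360)

4.0992 cis(286°)


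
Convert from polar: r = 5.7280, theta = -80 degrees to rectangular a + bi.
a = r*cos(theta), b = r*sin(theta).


a = 5.7280*cos(-80°) = 5.7280*0.17365 = 0.9947
b = 5.7280*sin(-80°) = 5.7280*(-0.98481) = -5.6410

0.9947 - 5.6410i


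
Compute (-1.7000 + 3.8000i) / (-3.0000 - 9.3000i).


Conjugate of z2 = -3.0000 + 9.3000i
Numerator: (-1.7000 + 3.8000i)(-3.0000 + 9.3000i) = -30.2400 - 27.2100i
Denominator: (-3)^2 + (-9.3)^2 = 95.49
Result = (-30.2400 - 27.2100i)/95.49

-0.3167 - 0.2850i


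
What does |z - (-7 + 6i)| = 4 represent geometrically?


|z - z0| = r is a circle with center z0 and radius r.
Center = (-7, 6), radius = 4

Circle with center (-7, 6) and radius 4


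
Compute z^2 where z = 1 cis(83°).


r^2 = 1^2 = 1
n*theta = 2*83° = 166° = 166° (mod 360)
a = 1*cos(166°) = -0.9703
b = 1*sin(166°) = 0.2419

1 cis(166°) = -0.9703 + 0.2419i


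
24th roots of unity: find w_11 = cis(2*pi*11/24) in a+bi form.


Angle = 360*11/24 = 165°
a = cos(165°) = -0.9659
b = sin(165°) = 0.2588

-0.9659 + 0.2588i


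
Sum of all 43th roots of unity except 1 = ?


With w = e^(2*pi*i/43), all 43 of the 43th roots of unity w^0 = 1, w, ..., w^(42) sum to 0: 1 + w + ... + w^(42) = (1 - w^43)/(1 - w) = 0 since w^43 = 1, w ≠ 1.
Removing the root 1: w + w^2 + ... + w^(42) = 0 - 1 = -1

Sum = -1


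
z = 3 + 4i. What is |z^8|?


|z| = sqrt(9+16) = sqrt(25) = 5
|z^8| = |z|^8 = 5^8 = 390625

|z^8| = 390625


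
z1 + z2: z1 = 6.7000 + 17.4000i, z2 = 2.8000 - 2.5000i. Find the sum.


Real: 6.7 + 2.8 = 9.5
Imag: 17.4 - 2.5 = 14.9

9.5000 + 14.9000i


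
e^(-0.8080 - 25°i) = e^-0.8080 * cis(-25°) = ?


e^-0.8080 = 0.44575
cos(-25°) = 0.9063
sin(-25°) = -0.4226
Real = 0.44575*0.9063 = 0.4040
Imag = 0.44575*(-0.4226) = -0.1884

0.4040 - 0.1884i


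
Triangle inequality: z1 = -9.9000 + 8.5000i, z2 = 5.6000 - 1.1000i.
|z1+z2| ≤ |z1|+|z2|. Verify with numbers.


|z1| = sqrt((-9.9)^2 + 8.5^2) = sqrt(170.26) = 13.0484
|z2| = sqrt(5.6^2 + (-1.1)^2) = sqrt(32.57) = 5.7070
z1+z2 = -4.3000 + 7.4000i
|z1+z2| = sqrt(73.25) = 8.5586
|z1|+|z2| = 13.0484 + 5.7070 = 18.7554

|z1+z2| = 8.5586 ≤ |z1|+|z2| = 18.7554 (verified)


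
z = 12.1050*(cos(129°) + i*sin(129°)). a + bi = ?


a = 12.1050*cos(129°) = 12.1050*(-0.62932) = -7.6179
b = 12.1050*sin(129°) = 12.1050*0.77715 = 9.4074

-7.6179 + 9.4074i


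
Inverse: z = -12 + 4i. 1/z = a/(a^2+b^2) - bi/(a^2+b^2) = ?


|z|^2 = 144+16 = 160
1/z = (-12 - 4i)/160

1/z = -0.0750 - 0.0250i


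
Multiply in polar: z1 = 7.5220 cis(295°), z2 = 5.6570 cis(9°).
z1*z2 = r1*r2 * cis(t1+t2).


r = 7.5220 * 5.6570 = 42.5520
theta = 295° + 9° = 304° = 304° (mod 360)

42.5520 cis(304°)


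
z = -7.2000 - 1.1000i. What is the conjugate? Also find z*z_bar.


z_bar = -7.2000 + 1.1000i
z*z_bar = (-7.2)^2 + (-1.1)^2 = 51.84 + 1.21 = 53.05

z_bar = -7.2000 + 1.1000i, z*z_bar = 53.05


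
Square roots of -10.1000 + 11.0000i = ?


|z| = sqrt(102.01+121) = 14.9335
sqrt((|z|+a)/2) = sqrt((14.9335+(-10.1))/2) = sqrt(2.4168) = 1.5546
sqrt((|z|-a)/2) = sqrt((14.9335-(-10.1))/2) = sqrt(12.5168) = 3.5379

±(1.5546 + 3.5379i) i.e. 1.5546 + 3.5379i and -1.5546 - 3.5379i


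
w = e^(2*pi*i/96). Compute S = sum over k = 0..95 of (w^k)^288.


The roots are w_k = w^k with w = e^(2*pi*i/96), and (w^k)^288 = (w^288)^k.
So S = 1 + u + u^2 + ... + u^(95) with u = w^288.
288 = 3*96 + 0, so 288 is a multiple of 96 and u = (w^96)^3 = 1.
Every one of the 96 terms equals 1: S = 96

S = 96


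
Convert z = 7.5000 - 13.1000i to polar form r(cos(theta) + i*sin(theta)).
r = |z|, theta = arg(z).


r = sqrt(56.25+171.61) = sqrt(227.86) = 15.0950
theta = atan2(-13.1, 7.5) = -60.2080 degrees

r = 15.0950, theta = -60.2080 degrees


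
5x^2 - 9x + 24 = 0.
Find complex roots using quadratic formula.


disc = (-9)^2 - 4*5*24 = 81 - 480 = -399
sqrt(|disc|) = sqrt(399) = 19.9750
Real part = 9/(2*5) = 0.9000
Imag part = 19.9750/(2*5) = 1.9975

0.9000 ± 1.9975i


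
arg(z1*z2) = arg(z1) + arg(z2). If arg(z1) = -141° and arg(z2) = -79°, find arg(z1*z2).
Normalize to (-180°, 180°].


arg(z1*z2) = -141° - 79° = -220°
Normalized to (-180°, 180°]: 140°

140°


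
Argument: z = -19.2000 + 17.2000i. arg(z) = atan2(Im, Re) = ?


Re = -19.2, Im = 17.2
arg = atan2(17.2, -19.2) = 138.1450 degrees

arg(z) = 138.1450 degrees


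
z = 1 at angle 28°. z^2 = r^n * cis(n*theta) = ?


r^2 = 1^2 = 1
n*theta = 2*28° = 56° = 56° (mod 360)
a = 1*cos(56°) = 0.5592
b = 1*sin(56°) = 0.8290

1 cis(56°) = 0.5592 + 0.8290i


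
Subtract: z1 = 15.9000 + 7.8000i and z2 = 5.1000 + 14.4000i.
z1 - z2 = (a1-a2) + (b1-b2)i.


Real: 15.9 - 5.1 = 10.8
Imag: 7.8 - 14.4 = -6.6

10.8000 - 6.6000i


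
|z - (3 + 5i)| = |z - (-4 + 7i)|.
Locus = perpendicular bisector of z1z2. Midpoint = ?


Equal distances means the locus is the perpendicular bisector of z1 and z2.
Midpoint = ((3+(-4))/2, (5+7)/2) = (-0.5000, 6.0000)

Perpendicular bisector through (-0.5000, 6.0000)


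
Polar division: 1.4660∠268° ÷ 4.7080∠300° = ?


r = 1.4660 / 4.7080 = 0.3114
theta = 268° - 300° = -32° = 328° (mod 360)

0.3114 cis(328°)


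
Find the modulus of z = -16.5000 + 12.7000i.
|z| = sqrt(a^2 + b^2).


|z| = sqrt((-16.5)^2 + 12.7^2) = sqrt(272.25 + 161.29) = sqrt(433.54) = 20.8216

|z| = 20.8216


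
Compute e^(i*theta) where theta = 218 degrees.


cos(218°) = -0.7880
sin(218°) = -0.6157

e^(i*218°) = -0.7880 - 0.6157i


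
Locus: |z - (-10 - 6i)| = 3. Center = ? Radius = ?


|z - z0| = r is a circle with center z0 and radius r.
Center = (-10, -6), radius = 3

Circle with center (-10, -6) and radius 3


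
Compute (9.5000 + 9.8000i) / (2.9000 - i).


Conjugate of z2 = 2.9000 + i
Numerator: (9.5000 + 9.8000i)(2.9000 + i) = 17.7500 + 37.9200i
Denominator: 2.9^2 + (-1)^2 = 9.41
Result = (17.7500 + 37.9200i)/9.41

1.8863 + 4.0298i


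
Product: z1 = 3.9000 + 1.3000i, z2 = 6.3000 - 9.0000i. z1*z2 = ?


Real = 3.9*6.3 - 1.3*(-9) = 24.57 - (-11.7) = 36.27
Imag = 3.9*(-9) + 6.3*1.3 = -35.1 + 8.19 = -26.91

36.2700 - 26.9100i


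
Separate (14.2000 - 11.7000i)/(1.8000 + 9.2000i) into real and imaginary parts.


Multiply by conjugate: (14.2000 - 11.7000i)(1.8000 - 9.2000i) / (1.8^2 + 9.2^2)
Numerator real = 14.2*1.8 - (11.7)*9.2 = -82.08
Numerator imag = -11.7*1.8 - 14.2*9.2 = -151.7
Denominator = 87.88
Re(z) = -82.08/87.88 = -0.9340
Im(z) = -151.7/87.88 = -1.7262

Re(z) = -0.9340, Im(z) = -1.7262


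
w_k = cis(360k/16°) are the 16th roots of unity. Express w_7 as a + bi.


Angle = 360*7/16 = 157.5°
a = cos(157.5°) = -0.9239
b = sin(157.5°) = 0.3827

-0.9239 + 0.3827i


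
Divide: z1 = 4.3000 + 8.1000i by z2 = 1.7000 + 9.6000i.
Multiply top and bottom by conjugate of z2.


Conjugate of z2 = 1.7000 - 9.6000i
Numerator: (4.3000 + 8.1000i)(1.7000 - 9.6000i) = 85.0700 - 27.5100i
Denominator: 1.7^2 + 9.6^2 = 95.05
Result = (85.0700 - 27.5100i)/95.05

0.8950 - 0.2894i


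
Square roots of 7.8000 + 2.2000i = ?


|z| = sqrt(60.84+4.84) = 8.1043
sqrt((|z|+a)/2) = sqrt((8.1043+7.8)/2) = sqrt(7.9522) = 2.8200
sqrt((|z|-a)/2) = sqrt((8.1043-7.8)/2) = sqrt(0.1522) = 0.3901

±(2.8200 + 0.3901i) i.e. 2.8200 + 0.3901i and -2.8200 - 0.3901i


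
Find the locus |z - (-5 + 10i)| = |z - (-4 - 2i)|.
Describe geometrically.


Equal distances means the locus is the perpendicular bisector of z1 and z2.
Midpoint = ((-5+(-4))/2, (10+(-2))/2) = (-4.5000, 4.0000)

Perpendicular bisector through (-4.5000, 4.0000)


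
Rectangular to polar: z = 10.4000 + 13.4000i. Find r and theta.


r = sqrt(108.16+179.56) = sqrt(287.72) = 16.9623
theta = atan2(13.4, 10.4) = 52.1843 degrees

r = 16.9623, theta = 52.1843 degrees


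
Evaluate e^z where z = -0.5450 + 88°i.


e^-0.5450 = 0.5798
cos(88°) = 0.0349
sin(88°) = 0.9994
Real = 0.5798*0.0349 = 0.0202
Imag = 0.5798*0.9994 = 0.5795

0.0202 + 0.5795i


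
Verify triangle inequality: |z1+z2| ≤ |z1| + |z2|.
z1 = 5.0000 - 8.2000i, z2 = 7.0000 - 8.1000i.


|z1| = sqrt(5^2 + (-8.2)^2) = sqrt(92.24) = 9.6042
|z2| = sqrt(7^2 + (-8.1)^2) = sqrt(114.61) = 10.7056
z1+z2 = 12.0000 - 16.3000i
|z1+z2| = sqrt(409.69) = 20.2408
|z1|+|z2| = 9.6042 + 10.7056 = 20.3098

|z1+z2| = 20.2408 ≤ |z1|+|z2| = 20.3098 (verified)


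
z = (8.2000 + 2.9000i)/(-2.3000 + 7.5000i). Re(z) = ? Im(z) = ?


Multiply by conjugate: (8.2000 + 2.9000i)(-2.3000 - 7.5000i) / ((-2.3)^2 + 7.5^2)
Numerator real = 8.2*(-2.3) + 2.9*7.5 = 2.89
Numerator imag = 2.9*(-2.3) - 8.2*7.5 = -68.17
Denominator = 61.54
Re(z) = 2.89/61.54 = 0.0470
Im(z) = -68.17/61.54 = -1.1077

Re(z) = 0.0470, Im(z) = -1.1077


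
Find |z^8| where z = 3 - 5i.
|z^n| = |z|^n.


|z| = sqrt(9+25) = sqrt(34) = 5.8310
|z^8| = |z|^8 = (sqrt(34))^8 = 34^4 = 1336336

|z^8| = 1336336


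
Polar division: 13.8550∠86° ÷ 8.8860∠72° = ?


r = 13.8550 / 8.8860 = 1.5592
theta = 86° - 72° = 14° = 14° (mod 360)

1.5592 cis(14°)


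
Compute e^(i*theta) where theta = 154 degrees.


cos(154°) = -0.8988
sin(154°) = 0.4384

e^(i*154°) = -0.8988 + 0.4384i


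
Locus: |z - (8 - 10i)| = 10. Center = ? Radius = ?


|z - z0| = r is a circle with center z0 and radius r.
Center = (8, -10), radius = 10

Circle with center (8, -10) and radius 10


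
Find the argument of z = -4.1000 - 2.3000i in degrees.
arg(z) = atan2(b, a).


Re = -4.1, Im = -2.3
arg = atan2(-2.3, -4.1) = -150.7086 degrees

arg(z) = -150.7086 degrees


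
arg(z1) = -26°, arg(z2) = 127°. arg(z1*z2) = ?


arg(z1*z2) = -26° + 127° = 101°
Normalized to (-180°, 180°]: 101°

101°


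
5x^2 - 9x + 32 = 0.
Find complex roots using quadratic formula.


disc = (-9)^2 - 4*5*32 = 81 - 640 = -559
sqrt(|disc|) = sqrt(559) = 23.6432
Real part = 9/(2*5) = 0.9000
Imag part = 23.6432/(2*5) = 2.3643

0.9000 ± 2.3643i


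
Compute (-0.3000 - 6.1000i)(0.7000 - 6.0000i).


Real = -0.3*0.7 - (-6.1)*(-6) = -0.21 - 36.6 = -36.81
Imag = -0.3*(-6) + 0.7*(-6.1) = 1.8 - (4.27) = -2.47

-36.8100 - 2.4700i


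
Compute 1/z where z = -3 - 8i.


|z|^2 = 9+64 = 73
1/z = (-3 + 8i)/73

1/z = -0.0411 + 0.1096i


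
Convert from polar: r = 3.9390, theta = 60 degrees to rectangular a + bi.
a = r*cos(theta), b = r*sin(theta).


a = 3.9390*cos(60°) = 3.9390*0.5 = 1.9695
b = 3.9390*sin(60°) = 3.9390*0.86603 = 3.4113

1.9695 + 3.4113i


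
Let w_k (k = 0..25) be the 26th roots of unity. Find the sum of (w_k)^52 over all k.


The roots are w_k = w^k with w = e^(2*pi*i/26), and (w^k)^52 = (w^52)^k.
So S = 1 + u + u^2 + ... + u^(25) with u = w^52.
52 = 2*26 + 0, so 52 is a multiple of 26 and u = (w^26)^2 = 1.
Every one of the 26 terms equals 1: S = 26

S = 26


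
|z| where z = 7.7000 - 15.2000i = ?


|z| = sqrt(7.7^2 + (-15.2)^2) = sqrt(59.29 + 231.04) = sqrt(290.33) = 17.0391

|z| = 17.0391


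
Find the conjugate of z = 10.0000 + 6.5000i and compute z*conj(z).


z_bar = 10.0000 - 6.5000i
z*z_bar = 10^2 + 6.5^2 = 100 + 42.25 = 142.25

z_bar = 10.0000 - 6.5000i, z*z_bar = 142.25


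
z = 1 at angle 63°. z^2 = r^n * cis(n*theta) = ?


r^2 = 1^2 = 1
n*theta = 2*63° = 126° = 126° (mod 360)
a = 1*cos(126°) = -0.5878
b = 1*sin(126°) = 0.8090

1 cis(126°) = -0.5878 + 0.8090i


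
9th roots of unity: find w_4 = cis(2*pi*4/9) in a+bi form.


Angle = 360*4/9 = 160°
a = cos(160°) = -0.9397
b = sin(160°) = 0.3420

-0.9397 + 0.3420i


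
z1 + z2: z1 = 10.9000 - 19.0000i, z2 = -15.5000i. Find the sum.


Real: 10.9 + 0 = 10.9
Imag: -19 - 15.5 = -34.5

10.9000 - 34.5000i


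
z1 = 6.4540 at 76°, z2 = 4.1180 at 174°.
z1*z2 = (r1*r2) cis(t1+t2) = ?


r = 6.4540 * 4.1180 = 26.5776
theta = 76° + 174° = 250° = 250° (mod 360)

26.5776 cis(250°)


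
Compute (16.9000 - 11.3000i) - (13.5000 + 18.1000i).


Real: 16.9 - 13.5 = 3.4
Imag: -11.3 - 18.1 = -29.4

3.4000 - 29.4000i


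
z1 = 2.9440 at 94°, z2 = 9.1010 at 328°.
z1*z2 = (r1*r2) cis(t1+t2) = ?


r = 2.9440 * 9.1010 = 26.7933
theta = 94° + 328° = 422° = 62° (mod 360)

26.7933 cis(62°)


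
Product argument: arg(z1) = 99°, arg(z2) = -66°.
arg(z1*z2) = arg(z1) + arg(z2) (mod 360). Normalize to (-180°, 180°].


arg(z1*z2) = 99° - 66° = 33°
Normalized to (-180°, 180°]: 33°

33°


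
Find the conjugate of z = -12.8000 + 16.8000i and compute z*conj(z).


z_bar = -12.8000 - 16.8000i
z*z_bar = (-12.8)^2 + 16.8^2 = 163.84 + 282.24 = 446.08

z_bar = -12.8000 - 16.8000i, z*z_bar = 446.08


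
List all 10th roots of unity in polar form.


The 10th roots of unity are cis(360k/10°) for k=0..9
Angle step = 360/10 = 36°
Primitive root: cis(36°)
Primitive root = 0.8090 + 0.5878i

10 roots at angles: 0°, 36°, 72°, 108°, 144°, 180°, 216°, 252°, 288°, 324°


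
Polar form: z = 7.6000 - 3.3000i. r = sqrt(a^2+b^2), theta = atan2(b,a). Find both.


r = sqrt(57.76+10.89) = sqrt(68.65) = 8.2855
theta = atan2(-3.3, 7.6) = -23.4710 degrees

r = 8.2855, theta = -23.4710 degrees


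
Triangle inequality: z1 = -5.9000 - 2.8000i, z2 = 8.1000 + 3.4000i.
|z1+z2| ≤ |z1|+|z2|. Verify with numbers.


|z1| = sqrt((-5.9)^2 + (-2.8)^2) = sqrt(42.65) = 6.5307
|z2| = sqrt(8.1^2 + 3.4^2) = sqrt(77.17) = 8.7846
z1+z2 = 2.2000 + 0.6000i
|z1+z2| = sqrt(5.2) = 2.2804
|z1|+|z2| = 6.5307 + 8.7846 = 15.3153

|z1+z2| = 2.2804 ≤ |z1|+|z2| = 15.3153 (verified)


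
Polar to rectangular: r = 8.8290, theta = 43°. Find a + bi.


a = 8.8290*cos(43°) = 8.8290*0.73135 = 6.4571
b = 8.8290*sin(43°) = 8.8290*0.682 = 6.0214

6.4571 + 6.0214i


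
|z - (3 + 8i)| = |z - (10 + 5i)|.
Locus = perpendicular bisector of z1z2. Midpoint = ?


Equal distances means the locus is the perpendicular bisector of z1 and z2.
Midpoint = ((3+10)/2, (8+5)/2) = (6.5000, 6.5000)

Perpendicular bisector through (6.5000, 6.5000)


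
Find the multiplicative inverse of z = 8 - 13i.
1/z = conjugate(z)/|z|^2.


|z|^2 = 64+169 = 233
1/z = (8 + 13i)/233

1/z = 0.0343 + 0.0558i


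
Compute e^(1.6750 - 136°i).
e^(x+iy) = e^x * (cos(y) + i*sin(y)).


e^1.6750 = 5.3388
cos(-136°) = -0.71934
sin(-136°) = -0.694658
Real = 5.3388*(-0.71934) = -3.8404
Imag = 5.3388*(-0.694658) = -3.7086

-3.8404 - 3.7086i


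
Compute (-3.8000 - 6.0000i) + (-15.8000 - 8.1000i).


Real: -3.8 - 15.8 = -19.6
Imag: -6 - 8.1 = -14.1

-19.6000 - 14.1000i


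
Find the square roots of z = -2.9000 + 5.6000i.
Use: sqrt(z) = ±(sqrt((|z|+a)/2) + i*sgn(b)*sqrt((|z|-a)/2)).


|z| = sqrt(8.41+31.36) = 6.3063
sqrt((|z|+a)/2) = sqrt((6.3063+(-2.9))/2) = sqrt(1.7032) = 1.3051
sqrt((|z|-a)/2) = sqrt((6.3063-(-2.9))/2) = sqrt(4.6032) = 2.1455

±(1.3051 + 2.1455i) i.e. 1.3051 + 2.1455i and -1.3051 - 2.1455i


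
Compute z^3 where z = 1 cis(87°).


r^3 = 1^3 = 1
n*theta = 3*87° = 261° = 261° (mod 360)
a = 1*cos(261°) = -0.1564
b = 1*sin(261°) = -0.9877

1 cis(261°) = -0.1564 - 0.9877i


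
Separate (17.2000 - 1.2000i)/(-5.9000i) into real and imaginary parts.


Multiply by conjugate: (17.2000 - 1.2000i)(5.9000i) / (0^2 + (-5.9)^2)
Numerator real = 17.2*0 - (1.2)*(-5.9) = 7.08
Numerator imag = -1.2*0 - 17.2*(-5.9) = 101.48
Denominator = 34.81
Re(z) = 7.08/34.81 = 0.2034
Im(z) = 101.48/34.81 = 2.9153

Re(z) = 0.2034, Im(z) = 2.9153


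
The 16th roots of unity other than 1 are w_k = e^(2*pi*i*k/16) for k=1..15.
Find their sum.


With w = e^(2*pi*i/16), all 16 of the 16th roots of unity w^0 = 1, w, ..., w^(15) sum to 0: 1 + w + ... + w^(15) = (1 - w^16)/(1 - w) = 0 since w^16 = 1, w ≠ 1.
Removing the root 1: w + w^2 + ... + w^(15) = 0 - 1 = -1

Sum = -1


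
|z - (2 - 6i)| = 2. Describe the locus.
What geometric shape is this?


|z - z0| = r is a circle with center z0 and radius r.
Center = (2, -6), radius = 2

Circle with center (2, -6) and radius 2


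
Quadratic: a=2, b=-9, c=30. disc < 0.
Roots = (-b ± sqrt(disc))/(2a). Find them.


disc = (-9)^2 - 4*2*30 = 81 - 240 = -159
sqrt(|disc|) = sqrt(159) = 12.6095
Real part = 9/(2*2) = 2.2500
Imag part = 12.6095/(2*2) = 3.1524

2.2500 ± 3.1524i


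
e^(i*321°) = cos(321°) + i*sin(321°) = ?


cos(321°) = 0.7771
sin(321°) = -0.6293

e^(i*321°) = 0.7771 - 0.6293i


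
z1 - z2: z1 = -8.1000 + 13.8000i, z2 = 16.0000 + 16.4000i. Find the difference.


Real: -8.1 - 16 = -24.1
Imag: 13.8 - 16.4 = -2.6

-24.1000 - 2.6000i


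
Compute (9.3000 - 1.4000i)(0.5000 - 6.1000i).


Real = 9.3*0.5 - (-1.4)*(-6.1) = 4.65 - 8.54 = -3.89
Imag = 9.3*(-6.1) + 0.5*(-1.4) = -56.73 - (0.7) = -57.43

-3.8900 - 57.4300i


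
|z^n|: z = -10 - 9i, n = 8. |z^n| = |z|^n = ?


|z| = sqrt(100+81) = sqrt(181) = 13.4536
|z^8| = |z|^8 = (sqrt(181))^8 = 181^4 = 1073283121

|z^8| = 1073283121


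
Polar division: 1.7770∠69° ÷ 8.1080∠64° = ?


r = 1.7770 / 8.1080 = 0.2192
theta = 69° - 64° = 5° = 5° (mod 360)

0.2192 cis(5°)


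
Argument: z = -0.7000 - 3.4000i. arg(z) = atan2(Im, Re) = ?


Re = -0.7, Im = -3.4
arg = atan2(-3.4, -0.7) = -101.6336 degrees

arg(z) = -101.6336 degrees


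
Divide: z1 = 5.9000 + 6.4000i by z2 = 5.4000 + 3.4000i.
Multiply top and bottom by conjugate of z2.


Conjugate of z2 = 5.4000 - 3.4000i
Numerator: (5.9000 + 6.4000i)(5.4000 - 3.4000i) = 53.6200 + 14.5000i
Denominator: 5.4^2 + 3.4^2 = 40.72
Result = (53.6200 + 14.5000i)/40.72

1.3168 + 0.3561i


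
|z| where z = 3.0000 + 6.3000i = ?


|z| = sqrt(3^2 + 6.3^2) = sqrt(9 + 39.69) = sqrt(48.69) = 6.9778

|z| = 6.9778


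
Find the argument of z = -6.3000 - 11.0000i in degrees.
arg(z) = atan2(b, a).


Re = -6.3, Im = -11
arg = atan2(-11, -6.3) = -119.8009 degrees

arg(z) = -119.8009 degrees


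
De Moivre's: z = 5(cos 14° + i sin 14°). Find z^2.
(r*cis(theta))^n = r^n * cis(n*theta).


r^2 = 5^2 = 25
n*theta = 2*14° = 28° = 28° (mod 360)
a = 25*cos(28°) = 22.0737
b = 25*sin(28°) = 11.7368

25 cis(28°) = 22.0737 + 11.7368i


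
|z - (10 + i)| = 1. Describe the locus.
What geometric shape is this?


|z - z0| = r is a circle with center z0 and radius r.
Center = (10, 1), radius = 1

Circle with center (10, 1) and radius 1


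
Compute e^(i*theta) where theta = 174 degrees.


cos(174°) = -0.9945
sin(174°) = 0.1045

e^(i*174°) = -0.9945 + 0.1045i


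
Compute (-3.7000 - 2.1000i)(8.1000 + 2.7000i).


Real = -3.7*8.1 - (-2.1)*2.7 = -29.97 - (-5.67) = -24.3
Imag = -3.7*2.7 + 8.1*(-2.1) = -9.99 - (17.01) = -27

-24.3000 - 27.0000i


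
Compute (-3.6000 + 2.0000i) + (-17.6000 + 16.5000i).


Real: -3.6 - 17.6 = -21.2
Imag: 2 + 16.5 = 18.5

-21.2000 + 18.5000i


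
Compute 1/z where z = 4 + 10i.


|z|^2 = 16+100 = 116
1/z = (4 - 10i)/116

1/z = 0.0345 - 0.0862i


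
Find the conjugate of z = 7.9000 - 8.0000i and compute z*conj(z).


z_bar = 7.9000 + 8.0000i
z*z_bar = 7.9^2 + (-8)^2 = 62.41 + 64 = 126.41

z_bar = 7.9000 + 8.0000i, z*z_bar = 126.41


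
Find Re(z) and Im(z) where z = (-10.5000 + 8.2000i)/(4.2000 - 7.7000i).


Multiply by conjugate: (-10.5000 + 8.2000i)(4.2000 + 7.7000i) / (4.2^2 + (-7.7)^2)
Numerator real = -10.5*4.2 + 8.2*(-7.7) = -107.24
Numerator imag = 8.2*4.2 - (-10.5)*(-7.7) = -46.41
Denominator = 76.93
Re(z) = -107.24/76.93 = -1.3940
Im(z) = -46.41/76.93 = -0.6033

Re(z) = -1.3940, Im(z) = -0.6033


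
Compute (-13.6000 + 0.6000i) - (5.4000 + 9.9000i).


Real: -13.6 - 5.4 = -19
Imag: 0.6 - 9.9 = -9.3

-19.0000 - 9.3000i


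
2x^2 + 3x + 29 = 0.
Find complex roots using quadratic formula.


disc = 3^2 - 4*2*29 = 9 - 232 = -223
sqrt(|disc|) = sqrt(223) = 14.9332
Real part = -3/(2*2) = -0.7500
Imag part = 14.9332/(2*2) = 3.7333

-0.7500 ± 3.7333i


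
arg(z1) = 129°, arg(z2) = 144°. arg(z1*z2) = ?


arg(z1*z2) = 129° + 144° = 273°
Normalized to (-180°, 180°]: -87°

-87°


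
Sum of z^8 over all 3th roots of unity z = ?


The roots are w_k = w^k with w = e^(2*pi*i/3), and (w^k)^8 = (w^8)^k.
So S = 1 + u + u^2 + ... + u^(2) with u = w^8.
8 = 2*3 + 2, so 8 is not a multiple of 3: u = (w^3)^2 * w^2 = w^2 ≠ 1 (w is a primitive 3th root), while u^3 = (w^3)^8 = 1.
Geometric series: S = (1 - u^3)/(1 - u) = (1 - 1)/(1 - u) = 0

S = 0


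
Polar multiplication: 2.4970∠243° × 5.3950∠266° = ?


r = 2.4970 * 5.3950 = 13.4713
theta = 243° + 266° = 509° = 149° (mod 360)

13.4713 cis(149°)


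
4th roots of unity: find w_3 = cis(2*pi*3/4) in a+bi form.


Angle = 360*3/4 = 270°
a = cos(270°) = 0
b = sin(270°) = -1.0000

0 - 1.0000i


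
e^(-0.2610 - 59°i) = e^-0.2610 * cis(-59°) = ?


e^-0.2610 = 0.7703
cos(-59°) = 0.515
sin(-59°) = -0.8572
Real = 0.7703*0.515 = 0.3967
Imag = 0.7703*(-0.8572) = -0.6603

0.3967 - 0.6603i


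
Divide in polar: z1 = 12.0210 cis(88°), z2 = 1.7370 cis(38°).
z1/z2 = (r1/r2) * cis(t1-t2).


r = 12.0210 / 1.7370 = 6.9206
theta = 88° - 38° = 50° = 50° (mod 360)

6.9206 cis(50°)


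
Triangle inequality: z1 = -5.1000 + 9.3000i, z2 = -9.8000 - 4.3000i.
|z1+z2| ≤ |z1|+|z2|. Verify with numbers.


|z1| = sqrt((-5.1)^2 + 9.3^2) = sqrt(112.5) = 10.6066
|z2| = sqrt((-9.8)^2 + (-4.3)^2) = sqrt(114.53) = 10.7019
z1+z2 = -14.9000 + 5.0000i
|z1+z2| = sqrt(247.01) = 15.7166
|z1|+|z2| = 10.6066 + 10.7019 = 21.3085

|z1+z2| = 15.7166 ≤ |z1|+|z2| = 21.3085 (verified)


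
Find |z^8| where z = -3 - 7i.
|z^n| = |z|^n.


|z| = sqrt(9+49) = sqrt(58) = 7.6158
|z^8| = |z|^8 = (sqrt(58))^8 = 58^4 = 11316496

|z^8| = 11316496


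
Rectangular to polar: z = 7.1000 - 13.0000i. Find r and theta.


r = sqrt(50.41+169) = sqrt(219.41) = 14.8125
theta = atan2(-13, 7.1) = -61.3587 degrees

r = 14.8125, theta = -61.3587 degrees


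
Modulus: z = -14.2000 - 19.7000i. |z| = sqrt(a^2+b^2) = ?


|z| = sqrt((-14.2)^2 + (-19.7)^2) = sqrt(201.64 + 388.09) = sqrt(589.73) = 24.2844

|z| = 24.2844


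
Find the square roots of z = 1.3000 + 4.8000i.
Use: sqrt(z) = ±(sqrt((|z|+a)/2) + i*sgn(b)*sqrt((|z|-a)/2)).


|z| = sqrt(1.69+23.04) = 4.9729
sqrt((|z|+a)/2) = sqrt((4.9729+1.3)/2) = sqrt(3.1365) = 1.7710
sqrt((|z|-a)/2) = sqrt((4.9729-1.3)/2) = sqrt(1.8365) = 1.3552

±(1.7710 + 1.3552i) i.e. 1.7710 + 1.3552i and -1.7710 - 1.3552i


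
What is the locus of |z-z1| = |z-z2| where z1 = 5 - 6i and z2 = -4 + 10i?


Equal distances means the locus is the perpendicular bisector of z1 and z2.
Midpoint = ((5+(-4))/2, (-6+10)/2) = (0.5000, 2.0000)

Perpendicular bisector through (0.5000, 2.0000)


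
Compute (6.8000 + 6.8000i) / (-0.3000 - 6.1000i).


Conjugate of z2 = -0.3000 + 6.1000i
Numerator: (6.8000 + 6.8000i)(-0.3000 + 6.1000i) = -43.5200 + 39.4400i
Denominator: (-0.3)^2 + (-6.1)^2 = 37.3
Result = (-43.5200 + 39.4400i)/37.3

-1.1668 + 1.0574i


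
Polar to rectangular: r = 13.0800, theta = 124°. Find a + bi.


a = 13.0800*cos(124°) = 13.0800*(-0.55919) = -7.3142
b = 13.0800*sin(124°) = 13.0800*0.82904 = 10.8438

-7.3142 + 10.8438i


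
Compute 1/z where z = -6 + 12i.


|z|^2 = 36+144 = 180
1/z = (-6 - 12i)/180

1/z = -0.0333 - 0.0667i


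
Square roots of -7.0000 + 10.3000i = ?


|z| = sqrt(49+106.09) = 12.4535
sqrt((|z|+a)/2) = sqrt((12.4535+(-7))/2) = sqrt(2.7268) = 1.6513
sqrt((|z|-a)/2) = sqrt((12.4535-(-7))/2) = sqrt(9.7268) = 3.1188

±(1.6513 + 3.1188i) i.e. 1.6513 + 3.1188i and -1.6513 - 3.1188i


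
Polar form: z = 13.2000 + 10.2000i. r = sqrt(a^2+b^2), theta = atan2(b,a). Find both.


r = sqrt(174.24+104.04) = sqrt(278.28) = 16.6817
theta = atan2(10.2, 13.2) = 37.6942 degrees

r = 16.6817, theta = 37.6942 degrees


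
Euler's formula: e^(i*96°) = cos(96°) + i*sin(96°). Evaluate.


cos(96°) = -0.1045
sin(96°) = 0.9945

e^(i*96°) = -0.1045 + 0.9945i


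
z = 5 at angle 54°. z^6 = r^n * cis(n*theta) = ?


r^6 = 5^6 = 15625
n*theta = 6*54° = 324° = 324° (mod 360)
a = 15625*cos(324°) = 12640.8905
b = 15625*sin(324°) = -9184.1446

15625 cis(324°) = 12640.8905 - 9184.1446i


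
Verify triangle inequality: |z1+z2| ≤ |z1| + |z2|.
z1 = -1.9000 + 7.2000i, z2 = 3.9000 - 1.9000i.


|z1| = sqrt((-1.9)^2 + 7.2^2) = sqrt(55.45) = 7.4465
|z2| = sqrt(3.9^2 + (-1.9)^2) = sqrt(18.82) = 4.3382
z1+z2 = 2.0000 + 5.3000i
|z1+z2| = sqrt(32.09) = 5.6648
|z1|+|z2| = 7.4465 + 4.3382 = 11.7847

|z1+z2| = 5.6648 ≤ |z1|+|z2| = 11.7847 (verified)


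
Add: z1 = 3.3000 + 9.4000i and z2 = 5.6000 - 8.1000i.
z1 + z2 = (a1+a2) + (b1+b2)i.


Real: 3.3 + 5.6 = 8.9
Imag: 9.4 - 8.1 = 1.3

8.9000 + 1.3000i


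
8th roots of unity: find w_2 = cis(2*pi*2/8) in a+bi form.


Angle = 360*2/8 = 90°
a = cos(90°) = 0
b = sin(90°) = 1.0000

0 + 1.0000i


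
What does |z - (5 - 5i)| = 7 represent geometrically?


|z - z0| = r is a circle with center z0 and radius r.
Center = (5, -5), radius = 7

Circle with center (5, -5) and radius 7


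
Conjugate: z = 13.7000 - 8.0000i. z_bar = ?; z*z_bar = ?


z_bar = 13.7000 + 8.0000i
z*z_bar = 13.7^2 + (-8)^2 = 187.69 + 64 = 251.69

z_bar = 13.7000 + 8.0000i, z*z_bar = 251.69


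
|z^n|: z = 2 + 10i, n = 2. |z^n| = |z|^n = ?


|z| = sqrt(4+100) = sqrt(104) = 10.1980
|z^2| = |z|^2 = (sqrt(104))^2 = 104

|z^2| = 104


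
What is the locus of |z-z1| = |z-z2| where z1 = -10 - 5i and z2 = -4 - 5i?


Equal distances means the locus is the perpendicular bisector of z1 and z2.
Midpoint = ((-10+(-4))/2, (-5+(-5))/2) = (-7.0000, -5.0000)

Perpendicular bisector through (-7.0000, -5.0000)


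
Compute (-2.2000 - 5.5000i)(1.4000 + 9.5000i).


Real = -2.2*1.4 - (-5.5)*9.5 = -3.08 - (-52.25) = 49.17
Imag = -2.2*9.5 + 1.4*(-5.5) = -20.9 - (7.7) = -28.6

49.1700 - 28.6000i


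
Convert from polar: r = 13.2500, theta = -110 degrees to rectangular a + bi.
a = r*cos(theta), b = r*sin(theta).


a = 13.2500*cos(-110°) = 13.2500*(-0.34202) = -4.5318
b = 13.2500*sin(-110°) = 13.2500*(-0.93969) = -12.4509

-4.5318 - 12.4509i


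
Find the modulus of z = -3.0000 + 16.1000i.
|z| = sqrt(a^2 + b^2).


|z| = sqrt((-3)^2 + 16.1^2) = sqrt(9 + 259.21) = sqrt(268.21) = 16.3771

|z| = 16.3771


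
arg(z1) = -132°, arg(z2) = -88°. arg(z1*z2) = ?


arg(z1*z2) = -132° - 88° = -220°
Normalized to (-180°, 180°]: 140°

140°


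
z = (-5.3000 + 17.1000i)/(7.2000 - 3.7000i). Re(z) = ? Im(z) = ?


Multiply by conjugate: (-5.3000 + 17.1000i)(7.2000 + 3.7000i) / (7.2^2 + (-3.7)^2)
Numerator real = -5.3*7.2 + 17.1*(-3.7) = -101.43
Numerator imag = 17.1*7.2 - (-5.3)*(-3.7) = 103.51
Denominator = 65.53
Re(z) = -101.43/65.53 = -1.5478
Im(z) = 103.51/65.53 = 1.5796

Re(z) = -1.5478, Im(z) = 1.5796


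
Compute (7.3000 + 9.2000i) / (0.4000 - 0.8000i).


Conjugate of z2 = 0.4000 + 0.8000i
Numerator: (7.3000 + 9.2000i)(0.4000 + 0.8000i) = -4.4400 + 9.5200i
Denominator: 0.4^2 + (-0.8)^2 = 0.8
Result = (-4.4400 + 9.5200i)/0.8

-5.5500 + 11.9000i


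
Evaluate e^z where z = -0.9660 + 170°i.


e^-0.9660 = 0.3806
cos(170°) = -0.9848
sin(170°) = 0.1736
Real = 0.3806*(-0.9848) = -0.3748
Imag = 0.3806*0.1736 = 0.0661

-0.3748 + 0.0661i


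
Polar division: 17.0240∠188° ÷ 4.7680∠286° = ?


r = 17.0240 / 4.7680 = 3.5705
theta = 188° - 286° = -98° = 262° (mod 360)

3.5705 cis(262°)


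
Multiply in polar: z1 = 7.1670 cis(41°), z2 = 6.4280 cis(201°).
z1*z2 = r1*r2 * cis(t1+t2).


r = 7.1670 * 6.4280 = 46.0695
theta = 41° + 201° = 242° = 242° (mod 360)

46.0695 cis(242°)


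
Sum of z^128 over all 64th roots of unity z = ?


The roots are w_k = w^k with w = e^(2*pi*i/64), and (w^k)^128 = (w^128)^k.
So S = 1 + u + u^2 + ... + u^(63) with u = w^128.
128 = 2*64 + 0, so 128 is a multiple of 64 and u = (w^64)^2 = 1.
Every one of the 64 terms equals 1: S = 64

S = 64


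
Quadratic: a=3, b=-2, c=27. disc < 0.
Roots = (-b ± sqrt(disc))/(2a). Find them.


disc = (-2)^2 - 4*3*27 = 4 - 324 = -320
sqrt(|disc|) = sqrt(320) = 17.8885
Real part = 2/(2*3) = 0.3333
Imag part = 17.8885/(2*3) = 2.9814

0.3333 ± 2.9814i


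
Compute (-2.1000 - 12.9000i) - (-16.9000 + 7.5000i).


Real: -2.1 + 16.9 = 14.8
Imag: -12.9 - 7.5 = -20.4

14.8000 - 20.4000i


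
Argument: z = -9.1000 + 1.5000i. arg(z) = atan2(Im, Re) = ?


Re = -9.1, Im = 1.5
arg = atan2(1.5, -9.1) = 170.6398 degrees

arg(z) = 170.6398 degrees


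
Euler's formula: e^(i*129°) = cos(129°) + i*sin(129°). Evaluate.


cos(129°) = -0.6293
sin(129°) = 0.7771

e^(i*129°) = -0.6293 + 0.7771i


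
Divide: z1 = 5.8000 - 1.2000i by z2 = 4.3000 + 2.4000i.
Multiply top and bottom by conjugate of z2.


Conjugate of z2 = 4.3000 - 2.4000i
Numerator: (5.8000 - 1.2000i)(4.3000 - 2.4000i) = 22.0600 - 19.0800i
Denominator: 4.3^2 + 2.4^2 = 24.25
Result = (22.0600 - 19.0800i)/24.25

0.9097 - 0.7868i


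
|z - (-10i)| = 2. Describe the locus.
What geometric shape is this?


|z - z0| = r is a circle with center z0 and radius r.
Center = (0, -10), radius = 2

Circle with center (0, -10) and radius 2


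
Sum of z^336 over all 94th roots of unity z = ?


The roots are w_k = w^k with w = e^(2*pi*i/94), and (w^k)^336 = (w^336)^k.
So S = 1 + u + u^2 + ... + u^(93) with u = w^336.
336 = 3*94 + 54, so 336 is not a multiple of 94: u = (w^94)^3 * w^54 = w^54 ≠ 1 (w is a primitive 94th root), while u^94 = (w^94)^336 = 1.
Geometric series: S = (1 - u^94)/(1 - u) = (1 - 1)/(1 - u) = 0

S = 0


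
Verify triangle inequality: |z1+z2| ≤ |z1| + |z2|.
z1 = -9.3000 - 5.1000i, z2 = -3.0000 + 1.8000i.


|z1| = sqrt((-9.3)^2 + (-5.1)^2) = sqrt(112.5) = 10.6066
|z2| = sqrt((-3)^2 + 1.8^2) = sqrt(12.24) = 3.4986
z1+z2 = -12.3000 - 3.3000i
|z1+z2| = sqrt(162.18) = 12.7350
|z1|+|z2| = 10.6066 + 3.4986 = 14.1052

|z1+z2| = 12.7350 ≤ |z1|+|z2| = 14.1052 (verified)


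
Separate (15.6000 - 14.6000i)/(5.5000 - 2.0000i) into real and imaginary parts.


Multiply by conjugate: (15.6000 - 14.6000i)(5.5000 + 2.0000i) / (5.5^2 + (-2)^2)
Numerator real = 15.6*5.5 - (14.6)*(-2) = 115
Numerator imag = -14.6*5.5 - 15.6*(-2) = -49.1
Denominator = 34.25
Re(z) = 115/34.25 = 3.3577
Im(z) = -49.1/34.25 = -1.4336

Re(z) = 3.3577, Im(z) = -1.4336


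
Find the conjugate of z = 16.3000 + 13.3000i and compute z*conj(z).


z_bar = 16.3000 - 13.3000i
z*z_bar = 16.3^2 + 13.3^2 = 265.69 + 176.89 = 442.58

z_bar = 16.3000 - 13.3000i, z*z_bar = 442.58


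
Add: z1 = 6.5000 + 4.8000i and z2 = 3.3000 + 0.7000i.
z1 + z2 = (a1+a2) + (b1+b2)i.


Real: 6.5 + 3.3 = 9.8
Imag: 4.8 + 0.7 = 5.5

9.8000 + 5.5000i


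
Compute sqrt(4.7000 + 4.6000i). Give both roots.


|z| = sqrt(22.09+21.16) = 6.5765
sqrt((|z|+a)/2) = sqrt((6.5765+4.7)/2) = sqrt(5.6382) = 2.3745
sqrt((|z|-a)/2) = sqrt((6.5765-4.7)/2) = sqrt(0.9382) = 0.9686

±(2.3745 + 0.9686i) i.e. 2.3745 + 0.9686i and -2.3745 - 0.9686i


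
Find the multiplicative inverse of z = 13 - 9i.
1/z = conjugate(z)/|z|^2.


|z|^2 = 169+81 = 250
1/z = (13 + 9i)/250

1/z = 0.0520 + 0.0360i


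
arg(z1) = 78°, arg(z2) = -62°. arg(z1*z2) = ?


arg(z1*z2) = 78° - 62° = 16°
Normalized to (-180°, 180°]: 16°

16°


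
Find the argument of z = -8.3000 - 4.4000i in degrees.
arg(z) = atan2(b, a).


Re = -8.3, Im = -4.4
arg = atan2(-4.4, -8.3) = -152.0710 degrees

arg(z) = -152.0710 degrees


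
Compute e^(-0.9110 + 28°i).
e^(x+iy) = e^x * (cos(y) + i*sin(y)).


e^-0.9110 = 0.40212
cos(28°) = 0.88295
sin(28°) = 0.4695
Real = 0.40212*0.88295 = 0.3551
Imag = 0.40212*0.4695 = 0.1888

0.3551 + 0.1888i


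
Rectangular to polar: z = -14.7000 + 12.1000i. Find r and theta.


r = sqrt(216.09+146.41) = sqrt(362.5) = 19.0394
theta = atan2(12.1, -14.7) = 140.5412 degrees

r = 19.0394, theta = 140.5412 degrees


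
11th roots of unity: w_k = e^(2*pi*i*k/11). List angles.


The 11th roots of unity are cis(360k/11°) for k=0..10
Angle step = 360/11 = 32.7273°
Primitive root: cis(32.7273°)
Primitive root = 0.8413 + 0.5406i

11 roots at angles: 0°, 32.7273°, 65.4545°, 98.1818°, 130.9091°, 163.6364°, 196.3636°, 229.0909°, 261.8182°, 294.5455°, 327.2727°


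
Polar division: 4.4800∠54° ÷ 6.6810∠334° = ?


r = 4.4800 / 6.6810 = 0.6706
theta = 54° - 334° = -280° = 80° (mod 360)

0.6706 cis(80°)


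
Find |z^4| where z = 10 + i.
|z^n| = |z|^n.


|z| = sqrt(100+1) = sqrt(101) = 10.0499
|z^4| = |z|^4 = (sqrt(101))^4 = 101^2 = 10201

|z^4| = 10201


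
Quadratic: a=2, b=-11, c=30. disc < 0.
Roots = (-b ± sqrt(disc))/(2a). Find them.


disc = (-11)^2 - 4*2*30 = 121 - 240 = -119
sqrt(|disc|) = sqrt(119) = 10.9087
Real part = 11/(2*2) = 2.7500
Imag part = 10.9087/(2*2) = 2.7272

2.7500 ± 2.7272i


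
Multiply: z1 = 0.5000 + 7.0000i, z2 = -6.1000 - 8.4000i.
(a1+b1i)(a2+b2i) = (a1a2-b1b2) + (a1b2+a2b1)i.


Real = 0.5*(-6.1) - 7*(-8.4) = -3.05 - (-58.8) = 55.75
Imag = 0.5*(-8.4) - (6.1)*7 = -4.2 - (42.7) = -46.9

55.7500 - 46.9000i


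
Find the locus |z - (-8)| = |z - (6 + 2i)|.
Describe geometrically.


Equal distances means the locus is the perpendicular bisector of z1 and z2.
Midpoint = ((-8+6)/2, (0+2)/2) = (-1.0000, 1.0000)

Perpendicular bisector through (-1.0000, 1.0000)


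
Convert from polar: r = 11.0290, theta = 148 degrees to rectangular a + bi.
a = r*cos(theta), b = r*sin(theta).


a = 11.0290*cos(148°) = 11.0290*(-0.84805) = -9.3531
b = 11.0290*sin(148°) = 11.0290*0.52992 = 5.8445

-9.3531 + 5.8445i


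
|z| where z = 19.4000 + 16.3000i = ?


|z| = sqrt(19.4^2 + 16.3^2) = sqrt(376.36 + 265.69) = sqrt(642.05) = 25.3387

|z| = 25.3387


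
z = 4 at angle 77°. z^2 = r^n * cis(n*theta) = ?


r^2 = 4^2 = 16
n*theta = 2*77° = 154° = 154° (mod 360)
a = 16*cos(154°) = -14.3807
b = 16*sin(154°) = 7.0139

16 cis(154°) = -14.3807 + 7.0139i


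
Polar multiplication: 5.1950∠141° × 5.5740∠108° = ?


r = 5.1950 * 5.5740 = 28.9569
theta = 141° + 108° = 249° = 249° (mod 360)

28.9569 cis(249°)


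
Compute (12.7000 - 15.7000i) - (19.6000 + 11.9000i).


Real: 12.7 - 19.6 = -6.9
Imag: -15.7 - 11.9 = -27.6

-6.9000 - 27.6000i


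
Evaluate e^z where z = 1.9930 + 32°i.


e^1.9930 = 7.3375
cos(32°) = 0.84805
sin(32°) = 0.52992
Real = 7.3375*0.84805 = 6.2226
Imag = 7.3375*0.52992 = 3.8883

6.2226 + 3.8883i


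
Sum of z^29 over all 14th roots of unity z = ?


The roots are w_k = w^k with w = e^(2*pi*i/14), and (w^k)^29 = (w^29)^k.
So S = 1 + u + u^2 + ... + u^(13) with u = w^29.
29 = 2*14 + 1, so 29 is not a multiple of 14: u = (w^14)^2 * w^1 = w^1 ≠ 1 (w is a primitive 14th root), while u^14 = (w^14)^29 = 1.
Geometric series: S = (1 - u^14)/(1 - u) = (1 - 1)/(1 - u) = 0

S = 0


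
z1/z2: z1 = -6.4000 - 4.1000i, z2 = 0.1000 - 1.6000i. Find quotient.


Conjugate of z2 = 0.1000 + 1.6000i
Numerator: (-6.4000 - 4.1000i)(0.1000 + 1.6000i) = 5.9200 - 10.6500i
Denominator: 0.1^2 + (-1.6)^2 = 2.57
Result = (5.9200 - 10.6500i)/2.57

2.3035 - 4.1440i


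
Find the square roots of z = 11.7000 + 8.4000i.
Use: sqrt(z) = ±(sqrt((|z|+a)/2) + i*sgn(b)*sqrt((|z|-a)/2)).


|z| = sqrt(136.89+70.56) = 14.4031
sqrt((|z|+a)/2) = sqrt((14.4031+11.7)/2) = sqrt(13.0516) = 3.6127
sqrt((|z|-a)/2) = sqrt((14.4031-11.7)/2) = sqrt(1.3516) = 1.1626

±(3.6127 + 1.1626i) i.e. 3.6127 + 1.1626i and -3.6127 - 1.1626i


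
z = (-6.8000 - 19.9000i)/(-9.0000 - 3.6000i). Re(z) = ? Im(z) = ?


Multiply by conjugate: (-6.8000 - 19.9000i)(-9.0000 + 3.6000i) / ((-9)^2 + (-3.6)^2)
Numerator real = -6.8*(-9) - (19.9)*(-3.6) = 132.84
Numerator imag = -19.9*(-9) - (-6.8)*(-3.6) = 154.62
Denominator = 93.96
Re(z) = 132.84/93.96 = 1.4138
Im(z) = 154.62/93.96 = 1.6456

Re(z) = 1.4138, Im(z) = 1.6456


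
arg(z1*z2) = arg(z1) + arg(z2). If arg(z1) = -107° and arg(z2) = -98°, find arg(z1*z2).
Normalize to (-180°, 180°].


arg(z1*z2) = -107° - 98° = -205°
Normalized to (-180°, 180°]: 155°

155°


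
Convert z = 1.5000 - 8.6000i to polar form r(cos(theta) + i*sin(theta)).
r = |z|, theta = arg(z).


r = sqrt(2.25+73.96) = sqrt(76.21) = 8.7298
theta = atan2(-8.6, 1.5) = -80.1061 degrees

r = 8.7298, theta = -80.1061 degrees


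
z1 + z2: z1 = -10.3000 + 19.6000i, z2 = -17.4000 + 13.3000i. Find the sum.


Real: -10.3 - 17.4 = -27.7
Imag: 19.6 + 13.3 = 32.9

-27.7000 + 32.9000i


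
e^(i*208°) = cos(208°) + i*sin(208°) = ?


cos(208°) = -0.8829
sin(208°) = -0.4695

e^(i*208°) = -0.8829 - 0.4695i


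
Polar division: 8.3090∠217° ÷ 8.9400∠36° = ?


r = 8.3090 / 8.9400 = 0.9294
theta = 217° - 36° = 181° = 181° (mod 360)

0.9294 cis(181°)
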